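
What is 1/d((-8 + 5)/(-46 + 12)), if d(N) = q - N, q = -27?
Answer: -34/921 ≈ -0.036916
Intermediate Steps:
d(N) = -27 - N
1/d((-8 + 5)/(-46 + 12)) = 1/(-27 - (-8 + 5)/(-46 + 12)) = 1/(-27 - (-3)/(-34)) = 1/(-27 - (-3)*(-1)/34) = 1/(-27 - 1*3/34) = 1/(-27 - 3/34) = 1/(-921/34) = -34/921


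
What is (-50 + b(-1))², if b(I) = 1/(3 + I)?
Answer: 9801/4 ≈ 2450.3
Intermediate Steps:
(-50 + b(-1))² = (-50 + 1/(3 - 1))² = (-50 + 1/2)² = (-50 + ½)² = (-99/2)² = 9801/4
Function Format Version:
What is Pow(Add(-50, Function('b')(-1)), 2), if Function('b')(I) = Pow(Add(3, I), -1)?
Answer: Rational(9801, 4) ≈ 2450.3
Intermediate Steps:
Pow(Add(-50, Function('b')(-1)), 2) = Pow(Add(-50, Pow(Add(3, -1), -1)), 2) = Pow(Add(-50, Pow(2, -1)), 2) = Pow(Add(-50, Rational(1, 2)), 2) = Pow(Rational(-99, 2), 2) = Rational(9801, 4)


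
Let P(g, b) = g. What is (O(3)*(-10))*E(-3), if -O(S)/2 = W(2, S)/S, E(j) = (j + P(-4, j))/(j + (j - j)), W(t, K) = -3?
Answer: -140/3 ≈ -46.667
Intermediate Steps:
E(j) = (-4 + j)/j (E(j) = (j - 4)/(j + (j - j)) = (-4 + j)/(j + 0) = (-4 + j)/j)
O(S) = 6/S (O(S) = -(-6)/S = 6/S)
(O(3)*(-10))*E(-3) = ((6/3)*(-10))*((-4 - 3)/(-3)) = ((6*(⅓))*(-10))*(-⅓*(-7)) = (2*(-10))*(7/3) = -20*7/3 = -140/3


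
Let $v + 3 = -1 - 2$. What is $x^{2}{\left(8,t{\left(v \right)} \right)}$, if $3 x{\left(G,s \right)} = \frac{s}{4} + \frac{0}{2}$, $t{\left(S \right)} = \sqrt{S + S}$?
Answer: $- \frac{1}{12} \approx -0.083333$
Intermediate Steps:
$v = -6$ ($v = -3 - 3 = -6$)
$t{\left(S \right)} = \sqrt{2} \sqrt{S}$ ($t{\left(S \right)} = \sqrt{2 S} = \sqrt{2} \sqrt{S}$)
$x{\left(G,s \right)} = \frac{s}{12}$ ($x{\left(G,s \right)} = \frac{\frac{s}{4} + \frac{0}{2}}{3} = \frac{s \frac{1}{4} + 0 \cdot \frac{1}{2}}{3} = \frac{\frac{s}{4} + 0}{3} = \frac{\frac{1}{4} s}{3} = \frac{s}{12}$)
$x^{2}{\left(8,t{\left(v \right)} \right)} = \left(\frac{\sqrt{2} \sqrt{-6}}{12}\right)^{2} = \left(\frac{\sqrt{2} i \sqrt{6}}{12}\right)^{2} = \left(\frac{2 i \sqrt{3}}{12}\right)^{2} = \left(\frac{i \sqrt{3}}{6}\right)^{2} = - \frac{1}{12}$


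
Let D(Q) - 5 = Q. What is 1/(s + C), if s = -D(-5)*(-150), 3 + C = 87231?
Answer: 1/87228 ≈ 1.1464e-5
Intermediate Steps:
C = 87228 (C = -3 + 87231 = 87228)
D(Q) = 5 + Q
s = 0 (s = -(5 - 5)*(-150) = -0*(-150) = -1*0 = 0)
1/(s + C) = 1/(0 + 87228) = 1/87228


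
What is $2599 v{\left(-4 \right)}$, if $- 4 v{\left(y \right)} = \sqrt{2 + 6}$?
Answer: $- \frac{2599 \sqrt{2}}{2} \approx -1837.8$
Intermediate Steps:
$v{\left(y \right)} = - \frac{\sqrt{2}}{2}$ ($v{\left(y \right)} = - \frac{\sqrt{2 + 6}}{4} = - \frac{\sqrt{8}}{4} = - \frac{2 \sqrt{2}}{4} = - \frac{\sqrt{2}}{2}$)
$2599 v{\left(-4 \right)} = 2599 \left(- \frac{\sqrt{2}}{2}\right) = - \frac{2599 \sqrt{2}}{2}$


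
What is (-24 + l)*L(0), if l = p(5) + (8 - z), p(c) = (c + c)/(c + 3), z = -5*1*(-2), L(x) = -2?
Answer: 99/2 ≈ 49.500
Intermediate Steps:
z = 10 (z = -5*(-2) = 10)
p(c) = 2*c/(3 + c) (p(c) = (2*c)/(3 + c) = 2*c/(3 + c))
l = -¾ (l = 2*5/(3 + 5) + (8 - 1*10) = 2*5/8 + (8 - 10) = 2*5*(⅛) - 2 = 5/4 - 2 = -¾ ≈ -0.75000)
(-24 + l)*L(0) = (-24 - ¾)*(-2) = -99/4*(-2) = 99/2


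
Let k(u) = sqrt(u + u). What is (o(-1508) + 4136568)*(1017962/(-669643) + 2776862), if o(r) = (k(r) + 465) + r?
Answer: 7690030169047749600/669643 + 3719010364608*I*sqrt(754)/669643 ≈ 1.1484e+13 + 1.525e+8*I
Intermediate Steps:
k(u) = sqrt(2)*sqrt(u) (k(u) = sqrt(2*u) = sqrt(2)*sqrt(u))
o(r) = 465 + r + sqrt(2)*sqrt(r) (o(r) = (sqrt(2)*sqrt(r) + 465) + r = (465 + sqrt(2)*sqrt(r)) + r = 465 + r + sqrt(2)*sqrt(r))
(o(-1508) + 4136568)*(1017962/(-669643) + 2776862) = ((465 - 1508 + sqrt(2)*sqrt(-1508)) + 4136568)*(1017962/(-669643) + 2776862) = ((465 - 1508 + sqrt(2)*(2*I*sqrt(377))) + 4136568)*(1017962*(-1/669643) + 2776862) = ((465 - 1508 + 2*I*sqrt(754)) + 4136568)*(-1017962/669643 + 2776862) = ((-1043 + 2*I*sqrt(754)) + 4136568)*(1859505182304/669643) = (4135525 + 2*I*sqrt(754))*(1859505182304/669643) = 7690030169047749600/669643 + 3719010364608*I*sqrt(754)/669643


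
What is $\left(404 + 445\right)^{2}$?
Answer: $720801$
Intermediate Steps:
$\left(404 + 445\right)^{2} = 849^{2} = 720801$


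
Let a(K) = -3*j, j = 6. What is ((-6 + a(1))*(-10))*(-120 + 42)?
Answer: -18720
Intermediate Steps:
a(K) = -18 (a(K) = -3*6 = -18)
((-6 + a(1))*(-10))*(-120 + 42) = ((-6 - 18)*(-10))*(-120 + 42) = -24*(-10)*(-78) = 240*(-78) = -18720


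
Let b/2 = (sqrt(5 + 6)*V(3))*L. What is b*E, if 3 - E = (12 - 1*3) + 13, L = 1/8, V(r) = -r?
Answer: 57*sqrt(11)/4 ≈ 47.262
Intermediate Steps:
L = 1/8 ≈ 0.12500
b = -3*sqrt(11)/4 (b = 2*((sqrt(5 + 6)*(-1*3))*(1/8)) = 2*((sqrt(11)*(-3))*(1/8)) = 2*(-3*sqrt(11)*(1/8)) = 2*(-3*sqrt(11)/8) = -3*sqrt(11)/4 ≈ -2.4875)
E = -19 (E = 3 - ((12 - 1*3) + 13) = 3 - ((12 - 3) + 13) = 3 - (9 + 13) = 3 - 1*22 = 3 - 22 = -19)
b*E = -3*sqrt(11)/4*(-19) = 57*sqrt(11)/4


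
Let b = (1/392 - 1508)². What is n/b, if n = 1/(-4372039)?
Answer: -21952/218252554271805825 ≈ -1.0058e-13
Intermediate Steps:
n = -1/4372039 ≈ -2.2873e-7
b = 349440588225/153664 (b = (1/392 - 1508)² = (-591135/392)² = 349440588225/153664 ≈ 2.2741e+6)
n/b = -1/(4372039*349440588225/153664) = -1/4372039*153664/349440588225 = -21952/218252554271805825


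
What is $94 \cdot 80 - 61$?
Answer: $7459$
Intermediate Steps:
$94 \cdot 80 - 61 = 7520 - 61 = 7459$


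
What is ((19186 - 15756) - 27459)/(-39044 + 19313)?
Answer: 24029/19731 ≈ 1.2178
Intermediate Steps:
((19186 - 15756) - 27459)/(-39044 + 19313) = (3430 - 27459)/(-19731) = -24029*(-1/19731) = 24029/19731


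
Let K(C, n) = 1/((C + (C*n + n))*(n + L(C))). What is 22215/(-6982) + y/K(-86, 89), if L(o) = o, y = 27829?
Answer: -4459815618549/6982 ≈ -6.3876e+8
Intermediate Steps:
K(C, n) = 1/((C + n)*(C + n + C*n)) (K(C, n) = 1/((C + (C*n + n))*(n + C)) = 1/((C + (n + C*n))*(C + n)) = 1/((C + n + C*n)*(C + n)) = 1/((C + n)*(C + n + C*n)))
22215/(-6982) + y/K(-86, 89) = 22215/(-6982) + 27829/(1/((-86)² + 89² - 86*89² + 89*(-86)² + 2*(-86)*89)) = 22215*(-1/6982) + 27829/(1/(7396 + 7921 - 86*7921 + 89*7396 - 15308)) = -22215/6982 + 27829/(1/(7396 + 7921 - 681206 + 658244 - 15308)) = -22215/6982 + 27829/(1/(-22953)) = -22215/6982 + 27829/(-1/22953) = -22215/6982 + 27829*(-22953) = -22215/6982 - 638759037 = -4459815618549/6982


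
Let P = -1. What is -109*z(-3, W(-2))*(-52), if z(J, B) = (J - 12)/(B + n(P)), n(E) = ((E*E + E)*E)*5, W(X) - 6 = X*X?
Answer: -8502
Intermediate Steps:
W(X) = 6 + X**2 (W(X) = 6 + X*X = 6 + X**2)
n(E) = 5*E*(E + E**2) (n(E) = ((E**2 + E)*E)*5 = ((E + E**2)*E)*5 = (E*(E + E**2))*5 = 5*E*(E + E**2))
z(J, B) = (-12 + J)/B (z(J, B) = (J - 12)/(B + 5*(-1)**2*(1 - 1)) = (-12 + J)/(B + 5*1*0) = (-12 + J)/(B + 0) = (-12 + J)/B)
-109*z(-3, W(-2))*(-52) = -109*(-12 - 3)/(6 + (-2)**2)*(-52) = -109*(-15)/(6 + 4)*(-52) = -109*(-15)/10*(-52) = -109*(-3/2)*(-52) = (327/2)*(-52) = -8502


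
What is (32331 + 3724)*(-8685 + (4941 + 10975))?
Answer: 260713705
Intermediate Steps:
(32331 + 3724)*(-8685 + (4941 + 10975)) = 36055*(-8685 + 15916) = 36055*7231 = 260713705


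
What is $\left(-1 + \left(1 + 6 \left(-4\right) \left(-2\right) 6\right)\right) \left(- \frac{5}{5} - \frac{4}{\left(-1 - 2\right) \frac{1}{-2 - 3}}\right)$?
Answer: $-2208$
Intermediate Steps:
$\left(-1 + \left(1 + 6 \left(-4\right) \left(-2\right) 6\right)\right) \left(- \frac{5}{5} - \frac{4}{\left(-1 - 2\right) \frac{1}{-2 - 3}}\right) = \left(-1 + \left(1 + \left(-24\right) \left(-2\right) 6\right)\right) \left(\left(-5\right) \frac{1}{5} - \frac{4}{\left(-3\right) \frac{1}{-5}}\right) = \left(-1 + \left(1 + 48 \cdot 6\right)\right) \left(-1 - \frac{4}{\left(-3\right) \left(- \frac{1}{5}\right)}\right) = \left(-1 + \left(1 + 288\right)\right) \left(-1 - \frac{4}{\frac{3}{5}}\right) = \left(-1 + 289\right) \left(-1 - \frac{20}{3}\right) = 288 \left(-1 - \frac{20}{3}\right) = 288 \left(- \frac{23}{3}\right) = -2208$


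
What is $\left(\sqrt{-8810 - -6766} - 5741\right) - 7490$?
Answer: $-13231 + 2 i \sqrt{511} \approx -13231.0 + 45.211 i$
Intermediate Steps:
$\left(\sqrt{-8810 - -6766} - 5741\right) - 7490 = \left(\sqrt{-8810 + 6766} - 5741\right) + \left(-18653 + 11163\right) = \left(\sqrt{-2044} - 5741\right) - 7490 = \left(2 i \sqrt{511} - 5741\right) - 7490 = \left(-5741 + 2 i \sqrt{511}\right) - 7490 = -13231 + 2 i \sqrt{511}$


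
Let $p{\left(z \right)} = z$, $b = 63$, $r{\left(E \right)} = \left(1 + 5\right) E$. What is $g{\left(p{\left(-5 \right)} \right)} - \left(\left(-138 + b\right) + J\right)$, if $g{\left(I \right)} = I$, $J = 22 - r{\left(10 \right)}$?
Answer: $108$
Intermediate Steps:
$r{\left(E \right)} = 6 E$
$J = -38$ ($J = 22 - 6 \cdot 10 = 22 - 60 = -38$)
$g{\left(p{\left(-5 \right)} \right)} - \left(\left(-138 + b\right) + J\right) = -5 - \left(\left(-138 + 63\right) - 38\right) = -5 - \left(-75 - 38\right) = -5 - -113 = -5 + 113 = 108$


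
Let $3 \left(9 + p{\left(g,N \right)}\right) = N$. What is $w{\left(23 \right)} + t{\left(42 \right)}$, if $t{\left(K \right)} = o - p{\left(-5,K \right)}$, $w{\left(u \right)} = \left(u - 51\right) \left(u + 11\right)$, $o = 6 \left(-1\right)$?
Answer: $-963$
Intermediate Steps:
$p{\left(g,N \right)} = -9 + \frac{N}{3}$
$o = -6$
$w{\left(u \right)} = \left(-51 + u\right) \left(11 + u\right)$
$t{\left(K \right)} = 3 - \frac{K}{3}$ ($t{\left(K \right)} = -6 - \left(-9 + \frac{K}{3}\right) = 3 - \frac{K}{3}$)
$w{\left(23 \right)} + t{\left(42 \right)} = \left(-561 + 23^{2} - 920\right) + \left(3 - 14\right) = \left(-561 + 529 - 920\right) + \left(3 - 14\right) = -952 - 11 = -963$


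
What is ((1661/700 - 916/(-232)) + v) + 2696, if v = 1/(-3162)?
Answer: 86729094989/32094300 ≈ 2702.3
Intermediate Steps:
v = -1/3162 ≈ -0.00031626
((1661/700 - 916/(-232)) + v) + 2696 = ((1661/700 - 916/(-232)) - 1/3162) + 2696 = ((1661*(1/700) - 916*(-1/232)) - 1/3162) + 2696 = ((1661/700 + 229/58) - 1/3162) + 2696 = (128319/20300 - 1/3162) + 2696 = 202862189/32094300 + 2696 = 86729094989/32094300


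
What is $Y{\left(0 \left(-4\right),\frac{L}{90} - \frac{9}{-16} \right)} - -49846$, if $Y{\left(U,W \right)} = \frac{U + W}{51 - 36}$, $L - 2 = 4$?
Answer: $\frac{179445751}{3600} \approx 49846.0$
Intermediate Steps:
$L = 6$ ($L = 2 + 4 = 6$)
$Y{\left(U,W \right)} = \frac{U}{15} + \frac{W}{15}$ ($Y{\left(U,W \right)} = \frac{U + W}{15} = \left(U + W\right) \frac{1}{15} = \frac{U}{15} + \frac{W}{15}$)
$Y{\left(0 \left(-4\right),\frac{L}{90} - \frac{9}{-16} \right)} - -49846 = \left(\frac{0 \left(-4\right)}{15} + \frac{\frac{6}{90} - \frac{9}{-16}}{15}\right) - -49846 = \left(\frac{1}{15} \cdot 0 + \frac{6 \cdot \frac{1}{90} - - \frac{9}{16}}{15}\right) + 49846 = \left(0 + \frac{\frac{1}{15} + \frac{9}{16}}{15}\right) + 49846 = \left(0 + \frac{1}{15} \cdot \frac{151}{240}\right) + 49846 = \left(0 + \frac{151}{3600}\right) + 49846 = \frac{151}{3600} + 49846 = \frac{179445751}{3600}$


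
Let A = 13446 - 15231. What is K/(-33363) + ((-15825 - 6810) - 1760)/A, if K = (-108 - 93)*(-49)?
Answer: 49568/3707 ≈ 13.371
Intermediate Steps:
K = 9849 (K = -201*(-49) = 9849)
A = -1785
K/(-33363) + ((-15825 - 6810) - 1760)/A = 9849/(-33363) + ((-15825 - 6810) - 1760)/(-1785) = 9849*(-1/33363) + (-22635 - 1760)*(-1/1785) = -3283/11121 - 24395*(-1/1785) = -3283/11121 + 41/3 = 49568/3707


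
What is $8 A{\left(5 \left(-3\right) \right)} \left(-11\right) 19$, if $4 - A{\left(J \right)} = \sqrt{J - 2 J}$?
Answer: $-6688 + 1672 \sqrt{15} \approx -212.37$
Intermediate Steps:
$A{\left(J \right)} = 4 - \sqrt{- J}$ ($A{\left(J \right)} = 4 - \sqrt{J - 2 J} = 4 - \sqrt{- J}$)
$8 A{\left(5 \left(-3\right) \right)} \left(-11\right) 19 = 8 \left(4 - \sqrt{- 5 \left(-3\right)}\right) \left(-11\right) 19 = 8 \left(4 - \sqrt{\left(-1\right) \left(-15\right)}\right) \left(-11\right) 19 = 8 \left(4 - \sqrt{15}\right) \left(-11\right) 19 = \left(32 - 8 \sqrt{15}\right) \left(-11\right) 19 = \left(-352 + 88 \sqrt{15}\right) 19 = -6688 + 1672 \sqrt{15}$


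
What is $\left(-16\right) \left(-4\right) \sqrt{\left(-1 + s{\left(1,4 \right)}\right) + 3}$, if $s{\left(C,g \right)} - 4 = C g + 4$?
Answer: $64 \sqrt{14} \approx 239.47$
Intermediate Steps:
$s{\left(C,g \right)} = 8 + C g$ ($s{\left(C,g \right)} = 4 + \left(C g + 4\right) = 4 + \left(4 + C g\right) = 8 + C g$)
$\left(-16\right) \left(-4\right) \sqrt{\left(-1 + s{\left(1,4 \right)}\right) + 3} = \left(-16\right) \left(-4\right) \sqrt{\left(-1 + \left(8 + 1 \cdot 4\right)\right) + 3} = 64 \sqrt{\left(-1 + \left(8 + 4\right)\right) + 3} = 64 \sqrt{\left(-1 + 12\right) + 3} = 64 \sqrt{11 + 3} = 64 \sqrt{14}$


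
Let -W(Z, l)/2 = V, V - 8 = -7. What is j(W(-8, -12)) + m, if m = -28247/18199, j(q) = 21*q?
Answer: -792605/18199 ≈ -43.552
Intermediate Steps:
V = 1 (V = 8 - 7 = 1)
W(Z, l) = -2 (W(Z, l) = -2*1 = -2)
m = -28247/18199 (m = -28247*1/18199 = -28247/18199 ≈ -1.5521)
j(W(-8, -12)) + m = 21*(-2) - 28247/18199 = -42 - 28247/18199 = -792605/18199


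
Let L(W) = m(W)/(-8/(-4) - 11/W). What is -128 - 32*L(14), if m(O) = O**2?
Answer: -89984/17 ≈ -5293.2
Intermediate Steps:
L(W) = W**2/(2 - 11/W) (L(W) = W**2/(-8/(-4) - 11/W) = W**2/(-8*(-1/4) - 11/W) = W**2/(2 - 11/W))
-128 - 32*L(14) = -128 - 32*14**3/(-11 + 2*14) = -128 - 87808/(-11 + 28) = -128 - 87808/17 = -89984/17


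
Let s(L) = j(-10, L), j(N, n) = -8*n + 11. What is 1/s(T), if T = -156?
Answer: 1/1259 ≈ 0.00079428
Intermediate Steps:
j(N, n) = 11 - 8*n
s(L) = 11 - 8*L
1/s(T) = 1/(11 - 8*(-156)) = 1/(11 + 1248) = 1/1259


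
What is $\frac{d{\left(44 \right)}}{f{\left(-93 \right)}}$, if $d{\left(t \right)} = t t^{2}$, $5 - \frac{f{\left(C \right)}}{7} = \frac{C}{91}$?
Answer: $\frac{276848}{137} \approx 2020.8$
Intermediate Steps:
$f{\left(C \right)} = 35 - \frac{C}{13}$ ($f{\left(C \right)} = 35 - 7 \frac{C}{91} = 35 - \frac{C}{13}$)
$d{\left(t \right)} = t^{3}$
$\frac{d{\left(44 \right)}}{f{\left(-93 \right)}} = \frac{44^{3}}{35 - - \frac{93}{13}} = \frac{85184}{35 + \frac{93}{13}} = \frac{85184}{\frac{548}{13}} = 85184 \cdot \frac{13}{548} = \frac{276848}{137}$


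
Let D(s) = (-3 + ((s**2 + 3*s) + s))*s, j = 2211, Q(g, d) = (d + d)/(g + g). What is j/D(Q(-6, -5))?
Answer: 477576/185 ≈ 2581.5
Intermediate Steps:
Q(g, d) = d/g (Q(g, d) = (2*d)/((2*g)) = (2*d)*(1/(2*g)) = d/g)
D(s) = s*(-3 + s**2 + 4*s) (D(s) = (-3 + (s**2 + 4*s))*s = (-3 + s**2 + 4*s)*s = s*(-3 + s**2 + 4*s))
j/D(Q(-6, -5)) = 2211/(((-5/(-6))*(-3 + (-5/(-6))**2 + 4*(-5/(-6))))) = 2211/(((-5*(-1/6))*(-3 + (-5*(-1/6))**2 + 4*(-5*(-1/6))))) = 2211/((5*(-3 + (5/6)**2 + 4*(5/6))/6)) = 2211/((5*(-3 + 25/36 + 10/3)/6)) = 2211/(((5/6)*(37/36))) = 2211/(185/216) = 2211*(216/185) = 477576/185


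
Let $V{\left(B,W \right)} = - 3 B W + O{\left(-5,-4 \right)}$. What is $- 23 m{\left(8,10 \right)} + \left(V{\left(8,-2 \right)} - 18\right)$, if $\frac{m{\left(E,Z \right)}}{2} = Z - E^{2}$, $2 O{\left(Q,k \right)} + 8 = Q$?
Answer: $\frac{5015}{2} \approx 2507.5$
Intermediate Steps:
$O{\left(Q,k \right)} = -4 + \frac{Q}{2}$
$V{\left(B,W \right)} = - \frac{13}{2} - 3 B W$ ($V{\left(B,W \right)} = - 3 B W + \left(-4 + \frac{1}{2} \left(-5\right)\right) = - 3 B W - \frac{13}{2} = - \frac{13}{2} - 3 B W$)
$m{\left(E,Z \right)} = - 2 E^{2} + 2 Z$ ($m{\left(E,Z \right)} = 2 \left(Z - E^{2}\right) = - 2 E^{2} + 2 Z$)
$- 23 m{\left(8,10 \right)} + \left(V{\left(8,-2 \right)} - 18\right) = - 23 \left(- 2 \cdot 8^{2} + 2 \cdot 10\right) - \left(\frac{49}{2} - 48\right) = - 23 \left(\left(-2\right) 64 + 20\right) + \left(\left(- \frac{13}{2} + 48\right) - 18\right) = - 23 \left(-128 + 20\right) + \left(\frac{83}{2} - 18\right) = \left(-23\right) \left(-108\right) + \frac{47}{2} = 2484 + \frac{47}{2} = \frac{5015}{2}$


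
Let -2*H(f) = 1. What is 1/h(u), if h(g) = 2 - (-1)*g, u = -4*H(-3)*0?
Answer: 1/2 ≈ 0.50000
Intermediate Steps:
H(f) = -1/2 (H(f) = -1/2*1 = -1/2)
u = 0 (u = -4*(-1/2)*0 = 2*0 = 0)
h(g) = 2 + g
1/h(u) = 1/(2 + 0) = 1/2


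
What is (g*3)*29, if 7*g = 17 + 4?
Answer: 261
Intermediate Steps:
g = 3 (g = (17 + 4)/7 = (⅐)*21 = 3)
(g*3)*29 = (3*3)*29 = 9*29 = 261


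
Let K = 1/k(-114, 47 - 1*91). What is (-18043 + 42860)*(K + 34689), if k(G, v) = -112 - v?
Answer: 58539605267/68 ≈ 8.6088e+8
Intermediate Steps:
K = -1/68 (K = 1/(-112 - (47 - 1*91)) = 1/(-112 - (47 - 91)) = 1/(-112 - 1*(-44)) = 1/(-112 + 44) = 1/(-68) = -1/68 ≈ -0.014706)
(-18043 + 42860)*(K + 34689) = (-18043 + 42860)*(-1/68 + 34689) = 24817*(2358851/68) = 58539605267/68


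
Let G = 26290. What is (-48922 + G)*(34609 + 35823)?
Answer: -1594017024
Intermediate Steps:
(-48922 + G)*(34609 + 35823) = (-48922 + 26290)*(34609 + 35823) = -22632*70432 = -1594017024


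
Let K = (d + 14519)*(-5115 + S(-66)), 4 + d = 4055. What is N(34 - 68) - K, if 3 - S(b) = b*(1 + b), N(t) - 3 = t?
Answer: 174595109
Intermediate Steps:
d = 4051 (d = -4 + 4055 = 4051)
N(t) = 3 + t
S(b) = 3 - b*(1 + b)
K = -174595140 (K = (4051 + 14519)*(-5115 + (3 - 1*(-66) - 1*(-66)**2)) = 18570*(-5115 + (3 + 66 - 1*4356)) = 18570*(-5115 + (3 + 66 - 4356)) = 18570*(-5115 - 4287) = 18570*(-9402) = -174595140)
N(34 - 68) - K = (3 + (34 - 68)) - 1*(-174595140) = (3 - 34) + 174595140 = -31 + 174595140 = 174595109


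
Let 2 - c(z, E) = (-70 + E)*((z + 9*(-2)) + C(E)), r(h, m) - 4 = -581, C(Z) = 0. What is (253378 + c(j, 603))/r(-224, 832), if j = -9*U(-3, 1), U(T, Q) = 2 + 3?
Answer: -286959/577 ≈ -497.33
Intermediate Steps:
U(T, Q) = 5
r(h, m) = -577 (r(h, m) = 4 - 581 = -577)
j = -45 (j = -9*5 = -45)
c(z, E) = 2 - (-70 + E)*(-18 + z) (c(z, E) = 2 - (-70 + E)*((z + 9*(-2)) + 0) = 2 - (-70 + E)*((z - 18) + 0) = 2 - (-70 + E)*((-18 + z) + 0) = 2 - (-70 + E)*(-18 + z))
(253378 + c(j, 603))/r(-224, 832) = (253378 + (-1258 + 18*603 + 70*(-45) - 1*603*(-45)))/(-577) = (253378 + (-1258 + 10854 - 3150 + 27135))*(-1/577) = (253378 + 33581)*(-1/577) = 286959*(-1/577) = -286959/577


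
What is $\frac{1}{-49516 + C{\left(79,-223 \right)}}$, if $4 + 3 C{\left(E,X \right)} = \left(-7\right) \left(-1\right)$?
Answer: $- \frac{1}{49515} \approx -2.0196 \cdot 10^{-5}$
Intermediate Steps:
$C{\left(E,X \right)} = 1$ ($C{\left(E,X \right)} = - \frac{4}{3} + \frac{\left(-7\right) \left(-1\right)}{3} = - \frac{4}{3} + \frac{1}{3} \cdot 7 = - \frac{4}{3} + \frac{7}{3} = 1$)
$\frac{1}{-49516 + C{\left(79,-223 \right)}} = \frac{1}{-49516 + 1} = \frac{1}{-49515} = - \frac{1}{49515}$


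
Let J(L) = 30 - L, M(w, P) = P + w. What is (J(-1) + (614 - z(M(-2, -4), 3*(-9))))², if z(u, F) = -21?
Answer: 443556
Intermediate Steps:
(J(-1) + (614 - z(M(-2, -4), 3*(-9))))² = ((30 - 1*(-1)) + (614 - 1*(-21)))² = ((30 + 1) + (614 + 21))² = (31 + 635)² = 666² = 443556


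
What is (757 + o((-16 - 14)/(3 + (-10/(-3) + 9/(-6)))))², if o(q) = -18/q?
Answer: 57744801/100 ≈ 5.7745e+5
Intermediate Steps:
(757 + o((-16 - 14)/(3 + (-10/(-3) + 9/(-6)))))² = (757 - 18*(3 + (-10/(-3) + 9/(-6)))/(-16 - 14))² = (757 - 18/((-30/(3 + (-10*(-⅓) + 9*(-⅙))))))² = (757 - 18/((-30/(3 + (10/3 - 3/2)))))² = (757 - 18/((-30/(3 + 11/6))))² = (757 - 18/((-30/29/6)))² = (757 - 18/((-30*6/29)))² = (757 - 18/(-180/29))² = (757 - 18*(-29/180))² = (757 + 29/10)² = (7599/10)² = 57744801/100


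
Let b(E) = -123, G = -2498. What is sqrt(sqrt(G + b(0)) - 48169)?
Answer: sqrt(-48169 + I*sqrt(2621)) ≈ 0.117 + 219.47*I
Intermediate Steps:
sqrt(sqrt(G + b(0)) - 48169) = sqrt(sqrt(-2498 - 123) - 48169) = sqrt(sqrt(-2621) - 48169) = sqrt(I*sqrt(2621) - 48169) = sqrt(-48169 + I*sqrt(2621))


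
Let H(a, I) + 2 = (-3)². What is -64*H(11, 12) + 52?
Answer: -396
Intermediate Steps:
H(a, I) = 7 (H(a, I) = -2 + (-3)² = -2 + 9 = 7)
-64*H(11, 12) + 52 = -64*7 + 52 = -448 + 52 = -396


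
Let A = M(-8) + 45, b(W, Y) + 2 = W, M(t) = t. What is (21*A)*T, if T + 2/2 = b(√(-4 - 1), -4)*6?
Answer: -10101 + 4662*I*√5 ≈ -10101.0 + 10425.0*I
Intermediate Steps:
b(W, Y) = -2 + W
T = -13 + 6*I*√5 (T = -1 + (-2 + √(-4 - 1))*6 = -1 + (-2 + √(-5))*6 = -1 + (-2 + I*√5)*6 = -1 + (-12 + 6*I*√5) = -13 + 6*I*√5 ≈ -13.0 + 13.416*I)
A = 37 (A = -8 + 45 = 37)
(21*A)*T = (21*37)*(-13 + 6*I*√5) = 777*(-13 + 6*I*√5) = -10101 + 4662*I*√5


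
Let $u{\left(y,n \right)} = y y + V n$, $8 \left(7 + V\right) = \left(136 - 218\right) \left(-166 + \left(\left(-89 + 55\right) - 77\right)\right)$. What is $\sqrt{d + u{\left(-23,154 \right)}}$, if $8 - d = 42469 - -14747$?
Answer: $\frac{5 \sqrt{60718}}{2} \approx 616.03$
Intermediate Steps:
$V = \frac{11329}{4}$ ($V = -7 + \frac{\left(136 - 218\right) \left(-166 + \left(\left(-89 + 55\right) - 77\right)\right)}{8} = -7 + \frac{\left(-82\right) \left(-166 - 111\right)}{8} = -7 + \frac{\left(-82\right) \left(-277\right)}{8} = -7 + \frac{1}{8} \cdot 22714 = -7 + \frac{11357}{4} = \frac{11329}{4} \approx 2832.3$)
$u{\left(y,n \right)} = y^{2} + \frac{11329 n}{4}$ ($u{\left(y,n \right)} = y y + \frac{11329 n}{4} = y^{2} + \frac{11329 n}{4}$)
$d = -57208$ ($d = 8 - \left(42469 - -14747\right) = 8 - \left(42469 + 14747\right) = 8 - 57216 = -57208$)
$\sqrt{d + u{\left(-23,154 \right)}} = \sqrt{-57208 + \left(\left(-23\right)^{2} + \frac{11329}{4} \cdot 154\right)} = \sqrt{-57208 + \left(529 + \frac{872333}{2}\right)} = \sqrt{-57208 + \frac{873391}{2}} = \sqrt{\frac{758975}{2}} = \frac{5 \sqrt{60718}}{2}$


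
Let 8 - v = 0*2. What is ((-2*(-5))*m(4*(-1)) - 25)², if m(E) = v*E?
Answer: 119025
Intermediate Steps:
v = 8 (v = 8 - 0*2 = 8 - 1*0 = 8 + 0 = 8)
m(E) = 8*E
((-2*(-5))*m(4*(-1)) - 25)² = ((-2*(-5))*(8*(4*(-1))) - 25)² = (10*(8*(-4)) - 25)² = (10*(-32) - 25)² = (-320 - 25)² = (-345)² = 119025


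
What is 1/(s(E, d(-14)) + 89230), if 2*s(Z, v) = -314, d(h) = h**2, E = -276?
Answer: 1/89073 ≈ 1.1227e-5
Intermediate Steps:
s(Z, v) = -157 (s(Z, v) = (1/2)*(-314) = -157)
1/(s(E, d(-14)) + 89230) = 1/(-157 + 89230) = 1/89073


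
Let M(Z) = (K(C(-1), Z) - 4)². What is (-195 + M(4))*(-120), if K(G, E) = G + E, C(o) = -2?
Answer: 22920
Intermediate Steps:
K(G, E) = E + G
M(Z) = (-6 + Z)² (M(Z) = ((Z - 2) - 4)² = ((-2 + Z) - 4)² = (-6 + Z)²)
(-195 + M(4))*(-120) = (-195 + (-6 + 4)²)*(-120) = (-195 + (-2)²)*(-120) = (-195 + 4)*(-120) = -191*(-120) = 22920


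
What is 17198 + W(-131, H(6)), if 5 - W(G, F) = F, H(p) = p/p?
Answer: 17202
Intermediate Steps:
H(p) = 1
W(G, F) = 5 - F
17198 + W(-131, H(6)) = 17198 + (5 - 1*1) = 17198 + (5 - 1) = 17198 + 4 = 17202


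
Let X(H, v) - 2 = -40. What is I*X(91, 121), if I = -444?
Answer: 16872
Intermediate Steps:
X(H, v) = -38 (X(H, v) = 2 - 40 = -38)
I*X(91, 121) = -444*(-38) = 16872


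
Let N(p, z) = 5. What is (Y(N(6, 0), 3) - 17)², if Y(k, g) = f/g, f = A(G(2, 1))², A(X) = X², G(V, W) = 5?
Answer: 329476/9 ≈ 36608.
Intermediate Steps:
f = 625 (f = (5²)² = 25² = 625)
Y(k, g) = 625/g
(Y(N(6, 0), 3) - 17)² = (625/3 - 17)² = (574/3)² = 329476/9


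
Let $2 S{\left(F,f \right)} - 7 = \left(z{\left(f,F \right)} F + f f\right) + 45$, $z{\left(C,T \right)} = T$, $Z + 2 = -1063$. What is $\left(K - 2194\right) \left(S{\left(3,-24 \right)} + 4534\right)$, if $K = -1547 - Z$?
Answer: $-12985290$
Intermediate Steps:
$Z = -1065$ ($Z = -2 - 1063 = -1065$)
$S{\left(F,f \right)} = 26 + \frac{F^{2}}{2} + \frac{f^{2}}{2}$ ($S{\left(F,f \right)} = \frac{7}{2} + \frac{\left(F F + f f\right) + 45}{2} = \frac{7}{2} + \frac{\left(F^{2} + f^{2}\right) + 45}{2} = \frac{7}{2} + \frac{45 + F^{2} + f^{2}}{2} = \frac{7}{2} + \left(\frac{45}{2} + \frac{F^{2}}{2} + \frac{f^{2}}{2}\right) = 26 + \frac{F^{2}}{2} + \frac{f^{2}}{2}$)
$K = -482$ ($K = -1547 - -1065 = -1547 + 1065 = -482$)
$\left(K - 2194\right) \left(S{\left(3,-24 \right)} + 4534\right) = \left(-482 - 2194\right) \left(\left(26 + \frac{3^{2}}{2} + \frac{\left(-24\right)^{2}}{2}\right) + 4534\right) = - 2676 \left(\left(26 + \frac{1}{2} \cdot 9 + \frac{1}{2} \cdot 576\right) + 4534\right) = - 2676 \left(\left(26 + \frac{9}{2} + 288\right) + 4534\right) = - 2676 \left(\frac{637}{2} + 4534\right) = \left(-2676\right) \frac{9705}{2} = -12985290$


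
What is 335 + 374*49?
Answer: 18661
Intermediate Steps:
335 + 374*49 = 335 + 18326 = 18661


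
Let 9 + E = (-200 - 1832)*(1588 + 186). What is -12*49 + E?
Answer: -3605365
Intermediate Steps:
E = -3604777 (E = -9 + (-200 - 1832)*(1588 + 186) = -9 - 2032*1774 = -9 - 3604768 = -3604777)
-12*49 + E = -12*49 - 3604777 = -588 - 3604777 = -3605365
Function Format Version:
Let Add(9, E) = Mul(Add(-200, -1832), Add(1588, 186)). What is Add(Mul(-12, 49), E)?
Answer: -3605365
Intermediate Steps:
E = -3604777 (E = Add(-9, Mul(Add(-200, -1832), Add(1588, 186))) = Add(-9, Mul(-2032, 1774)) = Add(-9, -3604768) = -3604777)
Add(Mul(-12, 49), E) = Add(Mul(-12, 49), -3604777) = Add(-588, -3604777) = -3605365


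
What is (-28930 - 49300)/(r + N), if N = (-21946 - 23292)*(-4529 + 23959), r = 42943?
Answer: 78230/878931397 ≈ 8.9006e-5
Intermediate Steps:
N = -878974340 (N = -45238*19430 = -878974340)
(-28930 - 49300)/(r + N) = (-28930 - 49300)/(42943 - 878974340) = -78230/(-878931397) = -78230*(-1/878931397) = 78230/878931397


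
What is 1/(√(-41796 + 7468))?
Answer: -I*√8582/17164 ≈ -0.0053973*I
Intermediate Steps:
1/(√(-41796 + 7468)) = 1/(√(-34328)) = 1/(2*I*√8582) = -I*√8582/17164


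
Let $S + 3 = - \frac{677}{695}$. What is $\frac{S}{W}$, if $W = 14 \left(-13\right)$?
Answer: $\frac{1381}{63245} \approx 0.021836$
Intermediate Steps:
$S = - \frac{2762}{695}$ ($S = -3 - \frac{677}{695} = - \frac{2762}{695} \approx -3.9741$)
$W = -182$
$\frac{S}{W} = - \frac{2762}{695 \left(-182\right)} = \left(- \frac{2762}{695}\right) \left(- \frac{1}{182}\right) = \frac{1381}{63245}$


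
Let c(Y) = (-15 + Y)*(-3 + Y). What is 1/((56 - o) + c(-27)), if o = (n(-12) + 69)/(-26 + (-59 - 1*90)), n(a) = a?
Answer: 175/230357 ≈ 0.00075969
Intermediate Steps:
o = -57/175 (o = (-12 + 69)/(-26 + (-59 - 1*90)) = 57/(-26 + (-59 - 90)) = 57/(-26 - 149) = 57/(-175) = 57*(-1/175) = -57/175 ≈ -0.32571)
1/((56 - o) + c(-27)) = 1/((56 - 1*(-57/175)) + (45 + (-27)² - 18*(-27))) = 1/((56 + 57/175) + (45 + 729 + 486)) = 1/(9857/175 + 1260) = 1/(230357/175) = 175/230357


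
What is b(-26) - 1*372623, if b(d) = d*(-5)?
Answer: -372493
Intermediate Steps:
b(d) = -5*d
b(-26) - 1*372623 = -5*(-26) - 1*372623 = 130 - 372623 = -372493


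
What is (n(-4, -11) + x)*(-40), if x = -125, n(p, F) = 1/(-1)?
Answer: 5040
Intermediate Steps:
n(p, F) = -1
(n(-4, -11) + x)*(-40) = (-1 - 125)*(-40) = -126*(-40) = 5040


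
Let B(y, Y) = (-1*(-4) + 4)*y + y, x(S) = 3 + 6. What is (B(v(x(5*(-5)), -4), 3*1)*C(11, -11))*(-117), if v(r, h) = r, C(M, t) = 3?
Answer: -28431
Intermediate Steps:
x(S) = 9
B(y, Y) = 9*y (B(y, Y) = (4 + 4)*y + y = 8*y + y = 9*y)
(B(v(x(5*(-5)), -4), 3*1)*C(11, -11))*(-117) = ((9*9)*3)*(-117) = (81*3)*(-117) = 243*(-117) = -28431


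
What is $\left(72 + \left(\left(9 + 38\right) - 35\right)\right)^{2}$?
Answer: $7056$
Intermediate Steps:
$\left(72 + \left(\left(9 + 38\right) - 35\right)\right)^{2} = \left(72 + \left(47 - 35\right)\right)^{2} = \left(72 + 12\right)^{2} = 84^{2} = 7056$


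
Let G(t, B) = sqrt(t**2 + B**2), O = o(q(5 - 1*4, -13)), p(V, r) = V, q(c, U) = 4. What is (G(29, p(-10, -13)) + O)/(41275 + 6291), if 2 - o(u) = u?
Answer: -1/23783 + sqrt(941)/47566 ≈ 0.00060286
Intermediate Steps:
o(u) = 2 - u
O = -2 (O = 2 - 1*4 = 2 - 4 = -2)
G(t, B) = sqrt(B**2 + t**2)
(G(29, p(-10, -13)) + O)/(41275 + 6291) = (sqrt((-10)**2 + 29**2) - 2)/(41275 + 6291) = (sqrt(100 + 841) - 2)/47566 = (sqrt(941) - 2)*(1/47566) = (-2 + sqrt(941))*(1/47566) = -1/23783 + sqrt(941)/47566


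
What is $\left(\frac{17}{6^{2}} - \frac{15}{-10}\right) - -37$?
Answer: $\frac{1403}{36} \approx 38.972$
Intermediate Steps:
$\left(\frac{17}{6^{2}} - \frac{15}{-10}\right) - -37 = \left(\frac{17}{36} - - \frac{3}{2}\right) + 37 = \left(17 \cdot \frac{1}{36} + \frac{3}{2}\right) + 37 = \left(\frac{17}{36} + \frac{3}{2}\right) + 37 = \frac{71}{36} + 37 = \frac{1403}{36}$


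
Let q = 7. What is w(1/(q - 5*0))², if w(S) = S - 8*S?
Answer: 1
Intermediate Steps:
w(S) = -7*S
w(1/(q - 5*0))² = (-7/(7 - 5*0))² = (-7/(7 + 0))² = (-7/7)² = (-7*⅐)² = (-1)² = 1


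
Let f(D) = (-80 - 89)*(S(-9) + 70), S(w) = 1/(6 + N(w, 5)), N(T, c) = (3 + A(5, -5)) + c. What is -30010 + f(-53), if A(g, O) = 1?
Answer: -627769/15 ≈ -41851.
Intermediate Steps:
N(T, c) = 4 + c (N(T, c) = (3 + 1) + c = 4 + c)
S(w) = 1/15 (S(w) = 1/(6 + (4 + 5)) = 1/(6 + 9) = 1/15)
f(D) = -177619/15 (f(D) = (-80 - 89)*(1/15 + 70) = -169*1051/15 = -177619/15)
-30010 + f(-53) = -30010 - 177619/15 = -627769/15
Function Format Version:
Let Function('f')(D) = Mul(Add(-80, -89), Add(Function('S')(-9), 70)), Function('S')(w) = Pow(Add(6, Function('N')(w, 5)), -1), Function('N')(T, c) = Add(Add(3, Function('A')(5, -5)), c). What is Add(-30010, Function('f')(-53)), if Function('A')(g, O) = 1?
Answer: Rational(-627769, 15) ≈ -41851.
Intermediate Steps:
Function('N')(T, c) = Add(4, c) (Function('N')(T, c) = Add(Add(3, 1), c) = Add(4, c))
Function('S')(w) = Rational(1, 15) (Function('S')(w) = Pow(Add(6, Add(4, 5)), -1) = Pow(Add(6, 9), -1) = Pow(15, -1) = Rational(1, 15))
Function('f')(D) = Rational(-177619, 15) (Function('f')(D) = Mul(Add(-80, -89), Add(Rational(1, 15), 70)) = Mul(-169, Rational(1051, 15)) = Rational(-177619, 15))
Add(-30010, Function('f')(-53)) = Add(-30010, Rational(-177619, 15)) = Rational(-627769, 15)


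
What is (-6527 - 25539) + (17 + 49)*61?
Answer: -28040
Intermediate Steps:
(-6527 - 25539) + (17 + 49)*61 = -32066 + 66*61 = -32066 + 4026 = -28040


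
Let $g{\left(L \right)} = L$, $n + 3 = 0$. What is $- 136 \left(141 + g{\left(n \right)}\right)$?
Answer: $-18768$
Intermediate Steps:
$n = -3$ ($n = -3 + 0 = -3$)
$- 136 \left(141 + g{\left(n \right)}\right) = - 136 \left(141 - 3\right) = \left(-136\right) 138 = -18768$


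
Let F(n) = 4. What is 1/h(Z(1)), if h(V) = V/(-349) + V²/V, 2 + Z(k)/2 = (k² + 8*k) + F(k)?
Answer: 349/7656 ≈ 0.045585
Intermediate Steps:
Z(k) = 4 + 2*k² + 16*k (Z(k) = -4 + 2*((k² + 8*k) + 4) = -4 + 2*(4 + k² + 8*k) = -4 + (8 + 2*k² + 16*k) = 4 + 2*k² + 16*k)
h(V) = 348*V/349 (h(V) = V*(-1/349) + V = -V/349 + V = 348*V/349)
1/h(Z(1)) = 1/(348*(4 + 2*1² + 16*1)/349) = 1/(348*(4 + 2*1 + 16)/349) = 1/(348*(4 + 2 + 16)/349) = 1/((348/349)*22) = 1/(7656/349) = 349/7656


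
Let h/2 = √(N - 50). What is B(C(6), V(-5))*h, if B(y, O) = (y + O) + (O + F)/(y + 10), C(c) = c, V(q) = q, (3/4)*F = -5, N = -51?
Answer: 13*I*√101/24 ≈ 5.4437*I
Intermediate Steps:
F = -20/3 (F = (4/3)*(-5) = -20/3 ≈ -6.6667)
B(y, O) = O + y + (-20/3 + O)/(10 + y) (B(y, O) = (y + O) + (O - 20/3)/(y + 10) = (O + y) + (-20/3 + O)/(10 + y) = O + y + (-20/3 + O)/(10 + y))
h = 2*I*√101 (h = 2*√(-51 - 50) = 2*√(-101) = 2*(I*√101) = 2*I*√101 ≈ 20.1*I)
B(C(6), V(-5))*h = ((-20/3 + 6² + 10*6 + 11*(-5) - 5*6)/(10 + 6))*(2*I*√101) = ((-20/3 + 36 + 60 - 55 - 30)/16)*(2*I*√101) = ((1/16)*(13/3))*(2*I*√101) = 13*(2*I*√101)/48 = 13*I*√101/24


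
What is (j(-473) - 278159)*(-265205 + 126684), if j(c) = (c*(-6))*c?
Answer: 224477851693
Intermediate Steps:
j(c) = -6*c² (j(c) = (-6*c)*c = -6*c²)
(j(-473) - 278159)*(-265205 + 126684) = (-6*(-473)² - 278159)*(-265205 + 126684) = (-6*223729 - 278159)*(-138521) = (-1342374 - 278159)*(-138521) = -1620533*(-138521) = 224477851693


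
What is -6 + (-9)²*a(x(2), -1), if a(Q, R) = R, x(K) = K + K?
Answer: -87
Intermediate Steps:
x(K) = 2*K
-6 + (-9)²*a(x(2), -1) = -6 + (-9)²*(-1) = -6 + 81*(-1) = -6 - 81 = -87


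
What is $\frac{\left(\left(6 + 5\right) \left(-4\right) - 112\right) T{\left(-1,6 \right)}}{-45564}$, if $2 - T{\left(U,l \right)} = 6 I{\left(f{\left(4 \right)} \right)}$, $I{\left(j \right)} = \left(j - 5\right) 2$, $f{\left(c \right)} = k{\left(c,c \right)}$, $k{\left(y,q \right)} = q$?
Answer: $\frac{182}{3797} \approx 0.047933$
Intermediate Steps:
$f{\left(c \right)} = c$
$I{\left(j \right)} = -10 + 2 j$ ($I{\left(j \right)} = \left(-5 + j\right) 2 = -10 + 2 j$)
$T{\left(U,l \right)} = 14$ ($T{\left(U,l \right)} = 2 - 6 \left(-10 + 2 \cdot 4\right) = 2 - 6 \left(-10 + 8\right) = 2 - 6 \left(-2\right) = 2 - -12 = 2 + 12 = 14$)
$\frac{\left(\left(6 + 5\right) \left(-4\right) - 112\right) T{\left(-1,6 \right)}}{-45564} = \frac{\left(\left(6 + 5\right) \left(-4\right) - 112\right) 14}{-45564} = \left(11 \left(-4\right) - 112\right) 14 \left(- \frac{1}{45564}\right) = \left(-44 - 112\right) 14 \left(- \frac{1}{45564}\right) = \left(-156\right) 14 \left(- \frac{1}{45564}\right) = \left(-2184\right) \left(- \frac{1}{45564}\right) = \frac{182}{3797}$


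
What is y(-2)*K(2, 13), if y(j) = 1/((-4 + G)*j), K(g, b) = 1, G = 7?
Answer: -⅙ ≈ -0.16667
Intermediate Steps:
y(j) = 1/(3*j) (y(j) = 1/((-4 + 7)*j) = 1/(3*j))
y(-2)*K(2, 13) = ((⅓)/(-2))*1 = ((⅓)*(-½))*1 = -⅙*1 = -⅙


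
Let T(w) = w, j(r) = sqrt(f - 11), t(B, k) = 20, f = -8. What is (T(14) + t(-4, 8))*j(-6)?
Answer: 34*I*sqrt(19) ≈ 148.2*I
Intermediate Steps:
j(r) = I*sqrt(19) (j(r) = sqrt(-8 - 11) = sqrt(-19) = I*sqrt(19))
(T(14) + t(-4, 8))*j(-6) = (14 + 20)*(I*sqrt(19)) = 34*(I*sqrt(19)) = 34*I*sqrt(19)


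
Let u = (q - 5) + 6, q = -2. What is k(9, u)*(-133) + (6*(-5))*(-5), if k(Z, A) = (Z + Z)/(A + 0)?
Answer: 2544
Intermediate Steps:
u = -1 (u = (-2 - 5) + 6 = -7 + 6 = -1)
k(Z, A) = 2*Z/A (k(Z, A) = (2*Z)/A = 2*Z/A)
k(9, u)*(-133) + (6*(-5))*(-5) = (2*9/(-1))*(-133) + (6*(-5))*(-5) = (2*9*(-1))*(-133) - 30*(-5) = -18*(-133) + 150 = 2394 + 150 = 2544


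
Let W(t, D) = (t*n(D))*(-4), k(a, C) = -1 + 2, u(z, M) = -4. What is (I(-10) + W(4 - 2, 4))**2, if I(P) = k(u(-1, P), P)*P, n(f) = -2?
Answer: 36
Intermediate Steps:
k(a, C) = 1
I(P) = P (I(P) = 1*P = P)
W(t, D) = 8*t (W(t, D) = (t*(-2))*(-4) = -2*t*(-4) = 8*t)
(I(-10) + W(4 - 2, 4))**2 = (-10 + 8*(4 - 2))**2 = (-10 + 8*2)**2 = (-10 + 16)**2 = 6**2 = 36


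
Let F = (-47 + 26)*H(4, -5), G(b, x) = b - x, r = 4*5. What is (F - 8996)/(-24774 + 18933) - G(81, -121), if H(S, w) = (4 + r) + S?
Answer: -1170298/5841 ≈ -200.36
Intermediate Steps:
r = 20
H(S, w) = 24 + S (H(S, w) = (4 + 20) + S = 24 + S)
F = -588 (F = (-47 + 26)*(24 + 4) = -21*28 = -588)
(F - 8996)/(-24774 + 18933) - G(81, -121) = (-588 - 8996)/(-24774 + 18933) - (81 - 1*(-121)) = -9584/(-5841) - (81 + 121) = -9584*(-1/5841) - 1*202 = 9584/5841 - 202 = -1170298/5841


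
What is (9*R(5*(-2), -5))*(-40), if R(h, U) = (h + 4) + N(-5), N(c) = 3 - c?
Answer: -720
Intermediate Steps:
R(h, U) = 12 + h (R(h, U) = (h + 4) + (3 - 1*(-5)) = (4 + h) + (3 + 5) = (4 + h) + 8 = 12 + h)
(9*R(5*(-2), -5))*(-40) = (9*(12 + 5*(-2)))*(-40) = (9*(12 - 10))*(-40) = (9*2)*(-40) = 18*(-40) = -720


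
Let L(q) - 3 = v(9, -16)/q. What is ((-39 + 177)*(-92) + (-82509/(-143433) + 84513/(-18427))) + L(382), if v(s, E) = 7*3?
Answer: -4273123510176469/336547079454 ≈ -12697.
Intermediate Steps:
v(s, E) = 21
L(q) = 3 + 21/q
((-39 + 177)*(-92) + (-82509/(-143433) + 84513/(-18427))) + L(382) = ((-39 + 177)*(-92) + (-82509/(-143433) + 84513/(-18427))) + (3 + 21/382) = (138*(-92) + (-82509*(-1/143433) + 84513*(-1/18427))) + (3 + 21*(1/382)) = (-12696 + (27503/47811 - 84513/18427)) + (3 + 21/382) = (-12696 - 3533853262/881013297) + 1167/382 = -11188878671974/881013297 + 1167/382 = -4273123510176469/336547079454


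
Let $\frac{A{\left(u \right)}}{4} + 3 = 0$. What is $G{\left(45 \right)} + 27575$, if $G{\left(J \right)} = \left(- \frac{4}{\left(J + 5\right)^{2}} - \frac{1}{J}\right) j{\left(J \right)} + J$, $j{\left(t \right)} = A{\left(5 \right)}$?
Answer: $\frac{51788036}{1875} \approx 27620.0$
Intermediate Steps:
$A{\left(u \right)} = -12$ ($A{\left(u \right)} = -12 + 4 \cdot 0 = -12 + 0 = -12$)
$j{\left(t \right)} = -12$
$G{\left(J \right)} = J + \frac{12}{J} + \frac{48}{\left(5 + J\right)^{2}}$ ($G{\left(J \right)} = \left(- \frac{4}{\left(J + 5\right)^{2}} - \frac{1}{J}\right) \left(-12\right) + J = \left(- \frac{4}{\left(5 + J\right)^{2}} - \frac{1}{J}\right) \left(-12\right) + J = \left(- \frac{1}{J} - \frac{4}{\left(5 + J\right)^{2}}\right) \left(-12\right) + J = \left(\frac{12}{J} + \frac{48}{\left(5 + J\right)^{2}}\right) + J = J + \frac{12}{J} + \frac{48}{\left(5 + J\right)^{2}}$)
$G{\left(45 \right)} + 27575 = \left(45 + \frac{12}{45} + \frac{48}{\left(5 + 45\right)^{2}}\right) + 27575 = \left(45 + 12 \cdot \frac{1}{45} + \frac{48}{2500}\right) + 27575 = \left(45 + \frac{4}{15} + 48 \cdot \frac{1}{2500}\right) + 27575 = \left(45 + \frac{4}{15} + \frac{12}{625}\right) + 27575 = \frac{84911}{1875} + 27575 = \frac{51788036}{1875}$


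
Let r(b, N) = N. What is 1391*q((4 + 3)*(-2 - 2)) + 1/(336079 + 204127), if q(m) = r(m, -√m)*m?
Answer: 1/540206 + 77896*I*√7 ≈ 1.8511e-6 + 2.0609e+5*I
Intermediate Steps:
q(m) = -m^(3/2) (q(m) = (-√m)*m = -m^(3/2))
1391*q((4 + 3)*(-2 - 2)) + 1/(336079 + 204127) = 1391*(-((4 + 3)*(-2 - 2))^(3/2)) + 1/(336079 + 204127) = 1391*(-(7*(-4))^(3/2)) + 1/540206 = 1391*(-(-28)^(3/2)) + 1/540206 = 1391*(-(-56)*I*√7) + 1/540206 = 1391*(56*I*√7) + 1/540206 = 77896*I*√7 + 1/540206 = 1/540206 + 77896*I*√7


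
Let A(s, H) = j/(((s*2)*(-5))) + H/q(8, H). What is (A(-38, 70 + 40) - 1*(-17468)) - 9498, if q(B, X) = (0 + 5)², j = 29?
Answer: 3030301/380 ≈ 7974.5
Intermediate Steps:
q(B, X) = 25 (q(B, X) = 5² = 25)
A(s, H) = -29/(10*s) + H/25 (A(s, H) = 29/(((s*2)*(-5))) + H/25 = 29/(((2*s)*(-5))) + H*(1/25) = 29/((-10*s)) + H/25 = 29*(-1/(10*s)) + H/25 = -29/(10*s) + H/25)
(A(-38, 70 + 40) - 1*(-17468)) - 9498 = ((-29/10/(-38) + (70 + 40)/25) - 1*(-17468)) - 9498 = ((-29/10*(-1/38) + (1/25)*110) + 17468) - 9498 = ((29/380 + 22/5) + 17468) - 9498 = (1701/380 + 17468) - 9498 = 6639541/380 - 9498 = 3030301/380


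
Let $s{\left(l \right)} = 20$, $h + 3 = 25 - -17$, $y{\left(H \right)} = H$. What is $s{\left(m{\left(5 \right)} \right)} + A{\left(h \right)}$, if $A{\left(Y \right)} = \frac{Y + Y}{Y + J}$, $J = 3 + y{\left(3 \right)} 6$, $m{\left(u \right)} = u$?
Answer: $\frac{213}{10} \approx 21.3$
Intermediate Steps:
$h = 39$ ($h = -3 + \left(25 - -17\right) = -3 + \left(25 + 17\right) = -3 + 42 = 39$)
$J = 21$ ($J = 3 + 3 \cdot 6 = 3 + 18 = 21$)
$A{\left(Y \right)} = \frac{2 Y}{21 + Y}$ ($A{\left(Y \right)} = \frac{Y + Y}{Y + 21} = \frac{2 Y}{21 + Y}$)
$s{\left(m{\left(5 \right)} \right)} + A{\left(h \right)} = 20 + 2 \cdot 39 \frac{1}{21 + 39} = 20 + 2 \cdot 39 \cdot \frac{1}{60} = 20 + \frac{13}{10} = \frac{213}{10}$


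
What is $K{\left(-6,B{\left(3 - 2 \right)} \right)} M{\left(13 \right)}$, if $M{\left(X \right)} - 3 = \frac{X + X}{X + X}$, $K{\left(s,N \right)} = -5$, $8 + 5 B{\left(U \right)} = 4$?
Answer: $-20$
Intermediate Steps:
$B{\left(U \right)} = - \frac{4}{5}$ ($B{\left(U \right)} = - \frac{8}{5} + \frac{1}{5} \cdot 4 = - \frac{8}{5} + \frac{4}{5} = - \frac{4}{5}$)
$M{\left(X \right)} = 4$ ($M{\left(X \right)} = 3 + \frac{X + X}{X + X} = 3 + \frac{2 X}{2 X} = 3 + 2 X \frac{1}{2 X} = 3 + 1 = 4$)
$K{\left(-6,B{\left(3 - 2 \right)} \right)} M{\left(13 \right)} = \left(-5\right) 4 = -20$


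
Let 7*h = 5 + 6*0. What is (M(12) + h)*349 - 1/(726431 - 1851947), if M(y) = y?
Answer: 4994236069/1125516 ≈ 4437.3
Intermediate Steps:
h = 5/7 (h = (5 + 6*0)/7 = (5 + 0)/7 = (1/7)*5 = 5/7 ≈ 0.71429)
(M(12) + h)*349 - 1/(726431 - 1851947) = (12 + 5/7)*349 - 1/(726431 - 1851947) = (89/7)*349 - 1/(-1125516) = 31061/7 - 1*(-1/1125516) = 31061/7 + 1/1125516 = 4994236069/1125516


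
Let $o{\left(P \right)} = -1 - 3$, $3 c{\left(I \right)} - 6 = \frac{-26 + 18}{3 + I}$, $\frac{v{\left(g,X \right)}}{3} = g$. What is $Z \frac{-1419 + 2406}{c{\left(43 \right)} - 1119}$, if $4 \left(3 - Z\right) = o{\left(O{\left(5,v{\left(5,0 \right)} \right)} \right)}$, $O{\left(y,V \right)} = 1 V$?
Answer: $- \frac{38916}{11011} \approx -3.5343$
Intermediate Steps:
$v{\left(g,X \right)} = 3 g$
$c{\left(I \right)} = 2 - \frac{8}{3 \left(3 + I\right)}$ ($c{\left(I \right)} = 2 + \frac{\left(-26 + 18\right) \frac{1}{3 + I}}{3} = 2 + \frac{\left(-8\right) \frac{1}{3 + I}}{3} = 2 - \frac{8}{3 \left(3 + I\right)}$)
$O{\left(y,V \right)} = V$
$o{\left(P \right)} = -4$
$Z = 4$ ($Z = 3 - -1 = 3 + 1 = 4$)
$Z \frac{-1419 + 2406}{c{\left(43 \right)} - 1119} = 4 \frac{-1419 + 2406}{\frac{2 \left(5 + 3 \cdot 43\right)}{3 \left(3 + 43\right)} - 1119} = 4 \frac{987}{\frac{2 \left(5 + 129\right)}{3 \cdot 46} - 1119} = 4 \frac{987}{\frac{2}{3} \cdot \frac{1}{46} \cdot 134 - 1119} = 4 \frac{987}{\frac{134}{69} - 1119} = 4 \frac{987}{- \frac{77077}{69}} = 4 \cdot 987 \left(- \frac{69}{77077}\right) = 4 \left(- \frac{9729}{11011}\right) = - \frac{38916}{11011}$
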